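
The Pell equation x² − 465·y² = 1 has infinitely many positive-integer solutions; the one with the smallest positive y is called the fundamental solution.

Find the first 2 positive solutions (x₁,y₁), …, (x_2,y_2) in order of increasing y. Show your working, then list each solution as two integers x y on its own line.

d=465: √d = [21; 1,1,3,2,2,2,3,1,1,42] (ℓ=10, even), read p_9/q_9
k=0  a_k=21  p_k/q_k = 21/1
k=1  a_k=1  p_k/q_k = 22/1
…
k=5  a_k=2  p_k/q_k = 841/39
k=6  a_k=2  p_k/q_k = 2027/94
k=7  a_k=3  p_k/q_k = 6922/321
k=8  a_k=1  p_k/q_k = 8949/415
k=9  a_k=1  p_k/q_k = 15871/736
(x₁, y₁) = (15871, 736);  15871² − 465·736² = 1 ✓
(15871+736√465)^2 = 503777281 + 23362112√465

15871 736
503777281 23362112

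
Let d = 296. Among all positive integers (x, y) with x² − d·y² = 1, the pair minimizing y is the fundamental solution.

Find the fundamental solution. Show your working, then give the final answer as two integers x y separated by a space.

3699 215

[17; 4,1,7,1,4,34] for √296; ℓ=6 ⇒ convergent index 5
step 0: (17, 1)  from 17·(1,0) + (0,1)
step 1: (69, 4)  from 4·(17,1) + (1,0)
step 2: (86, 5)  from 1·(69,4) + (17,1)
…
step 4: (757, 44)  from 1·(671,39) + (86,5)
step 5: (3699, 215)  from 4·(757,44) + (671,39)
fundamental: x₁=3699, y₁=215  (since 13682601 − 296·46225 = 1)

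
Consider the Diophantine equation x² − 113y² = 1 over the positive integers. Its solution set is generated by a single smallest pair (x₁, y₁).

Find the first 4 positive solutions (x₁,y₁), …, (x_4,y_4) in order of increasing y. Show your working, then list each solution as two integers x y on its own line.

d=113: √d = [10; 1,1,1,2,2,1,1,1,20] (ℓ=9, odd), read p_17/q_17
step 0: (10, 1)  from 10·(1,0) + (0,1)
…
step 2: (21, 2)  from 1·(11,1) + (10,1)
step 3: (32, 3)  from 1·(21,2) + (11,1)
step 4: (85, 8)  from 2·(32,3) + (21,2)
…
step 9: (16009, 1506)  from 20·(776,73) + (489,46)
…
step 12: (49579, 4664)  from 1·(32794,3085) + (16785,1579)
step 13: (131952, 12413)  from 2·(49579,4664) + (32794,3085)
…
step 16: (758918, 71393)  from 1·(445435,41903) + (313483,29490)
step 17: (1204353, 113296)  from 1·(758918,71393) + (445435,41903)
(x₁, y₁) = (1204353, 113296);  1204353² − 113·113296² = 1 ✓
k=2:  x_2 = 1204353·1204353+113·113296·113296 = 2900932297217,  y_2 = 1204353·113296+113296·1204353 = 272896754976
k=3:  x_3 = 1204353·2900932297217+113·113296·272896754976 = 6987493029899166849,  y_3 = 1204353·272896754976+113296·2900932297217 = 657328051091107760
k=4:  x_4 = 1204353·6987493029899166849+113·113296·657328051091107760 = 16830816386073401651890177,  y_4 = 1204353·657328051091107760+113296·6987493029899166849 = 1583310020631184911403584

1204353 113296
2900932297217 272896754976
6987493029899166849 657328051091107760
16830816386073401651890177 1583310020631184911403584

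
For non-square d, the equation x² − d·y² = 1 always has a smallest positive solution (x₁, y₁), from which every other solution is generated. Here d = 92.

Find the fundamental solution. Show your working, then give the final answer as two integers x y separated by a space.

√92 = [9; 1,1,2,4,2,1,1,18, …], period ℓ=8 (even) → k=7
k=0  a_k=9  p_k/q_k = 9/1
…
k=2  a_k=1  p_k/q_k = 19/2
k=3  a_k=2  p_k/q_k = 48/5
k=4  a_k=4  p_k/q_k = 211/22
k=5  a_k=2  p_k/q_k = 470/49
k=6  a_k=1  p_k/q_k = 681/71
k=7  a_k=1  p_k/q_k = 1151/120
→ (1151, 120).  Check: 1151²=1324801, 92·120²=1324800, difference 1.

1151 120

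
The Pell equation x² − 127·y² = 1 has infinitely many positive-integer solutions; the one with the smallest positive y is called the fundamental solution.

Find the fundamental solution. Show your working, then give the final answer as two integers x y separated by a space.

√127 = [11; 3,1,2,2,7,11,7,2,2,1,3,22, …], period ℓ=12 (even) → k=11
i=0: a=11 ⇒ p=11, q=1
…
i=4: a=2 ⇒ p=293, q=26
…
i=9: a=2 ⇒ p=906941, q=80478
i=10: a=1 ⇒ p=1274561, q=113099
i=11: a=3 ⇒ p=4730624, q=419775
(x₁, y₁) = (4730624, 419775);  4730624² − 127·419775² = 1 ✓

4730624 419775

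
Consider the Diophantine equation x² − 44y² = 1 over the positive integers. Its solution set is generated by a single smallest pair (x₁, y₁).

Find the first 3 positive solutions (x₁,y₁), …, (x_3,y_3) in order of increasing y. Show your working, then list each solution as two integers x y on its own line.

199 30
79201 11940
31521799 4752090

√44 → a₀=6, period (1,1,1,2,1,1,1,12); ℓ=8 even so k=7
a_0=6:  p_0=6·1+0=6,  q_0=6·0+1=1
a_1=1:  p_1=1·6+1=7,  q_1=1·1+0=1
a_2=1:  p_2=1·7+6=13,  q_2=1·1+1=2
a_3=1:  p_3=1·13+7=20,  q_3=1·2+1=3
a_4=2:  p_4=2·20+13=53,  q_4=2·3+2=8
a_5=1:  p_5=1·53+20=73,  q_5=1·8+3=11
a_6=1:  p_6=1·73+53=126,  q_6=1·11+8=19
a_7=1:  p_7=1·126+73=199,  q_7=1·19+11=30
(x₁, y₁) = (199, 30);  199² − 44·30² = 1 ✓
(199+30√44)^2 = 79201 + 11940√44
(199+30√44)^3 = 31521799 + 4752090√44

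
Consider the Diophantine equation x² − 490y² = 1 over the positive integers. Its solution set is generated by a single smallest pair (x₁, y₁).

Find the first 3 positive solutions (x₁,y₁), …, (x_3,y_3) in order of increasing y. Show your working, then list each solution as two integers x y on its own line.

1039681 46968
2161873163521 97663474416
4495316905044313921 203077717488555624

√490 = [22; 7,2,1,4,4,4,1,2,7,44, …], period ℓ=10 (even) → k=9
a_0=22:  p_0=22·1+0=22,  q_0=22·0+1=1
a_1=7:  p_1=7·22+1=155,  q_1=7·1+0=7
…
a_3=1:  p_3=1·332+155=487,  q_3=1·15+7=22
…
a_5=4:  p_5=4·2280+487=9607,  q_5=4·103+22=434
a_6=4:  p_6=4·9607+2280=40708,  q_6=4·434+103=1839
…
a_8=2:  p_8=2·50315+40708=141338,  q_8=2·2273+1839=6385
a_9=7:  p_9=7·141338+50315=1039681,  q_9=7·6385+2273=46968
→ (1039681, 46968).  Check: 1039681²=1080936581761, 490·46968²=1080936581760, difference 1.
n=2: (1039681,46968)∘(1039681,46968) = (1039681·1039681+490·46968·46968, 1039681·46968+46968·1039681) = (2161873163521,97663474416)
n=3: (2161873163521,97663474416)∘(1039681,46968) = (1039681·2161873163521+490·46968·97663474416, 1039681·97663474416+46968·2161873163521) = (4495316905044313921,203077717488555624)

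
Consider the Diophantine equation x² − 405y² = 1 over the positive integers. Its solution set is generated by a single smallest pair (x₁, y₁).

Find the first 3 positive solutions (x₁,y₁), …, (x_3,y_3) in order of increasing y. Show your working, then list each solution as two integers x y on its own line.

d=405: √d = [20; 8,40] (ℓ=2, even), read p_1/q_1
k=0  a_k=20  p_k/q_k = 20/1
k=1  a_k=8  p_k/q_k = 161/8
fundamental: x₁=161, y₁=8  (since 25921 − 405·64 = 1)
(x_2, y_2) = (161·161 + 405·8·8, 161·8 + 8·161) = (51841, 2576)
(x_3, y_3) = (161·51841 + 405·8·2576, 161·2576 + 8·51841) = (16692641, 829464)

161 8
51841 2576
16692641 829464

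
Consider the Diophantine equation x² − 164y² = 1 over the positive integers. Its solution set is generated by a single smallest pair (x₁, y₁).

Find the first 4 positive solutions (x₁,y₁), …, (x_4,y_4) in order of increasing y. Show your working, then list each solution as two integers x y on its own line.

2049 160
8396801 655680
34410088449 2686976480
141012534067201 11011228959360

[12; 1,4,6,4,1,24] for √164; ℓ=6 ⇒ convergent index 5
i=0: a=12 ⇒ p=12, q=1
i=1: a=1 ⇒ p=13, q=1
…
i=3: a=6 ⇒ p=397, q=31
i=4: a=4 ⇒ p=1652, q=129
i=5: a=1 ⇒ p=2049, q=160
fundamental: x₁=2049, y₁=160  (since 4198401 − 164·25600 = 1)
k=2:  x_2 = 2049·2049+164·160·160 = 8396801,  y_2 = 2049·160+160·2049 = 655680
k=3:  x_3 = 2049·8396801+164·160·655680 = 34410088449,  y_3 = 2049·655680+160·8396801 = 2686976480
k=4:  x_4 = 2049·34410088449+164·160·2686976480 = 141012534067201,  y_4 = 2049·2686976480+160·34410088449 = 11011228959360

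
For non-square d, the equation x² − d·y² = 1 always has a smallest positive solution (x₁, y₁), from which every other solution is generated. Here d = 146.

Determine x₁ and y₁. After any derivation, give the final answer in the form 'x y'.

d=146: √d = [12; 12,24] (ℓ=2, even), read p_1/q_1
k=0  a_k=12  p_k/q_k = 12/1
k=1  a_k=12  p_k/q_k = 145/12
(x₁, y₁) = (145, 12);  145² − 146·12² = 1 ✓

145 12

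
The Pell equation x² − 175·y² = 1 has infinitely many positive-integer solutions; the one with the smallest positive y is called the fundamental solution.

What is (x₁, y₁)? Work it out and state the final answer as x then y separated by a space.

d=175: √d = [13; 4,2,1,2,4,26] (ℓ=6, even), read p_5/q_5
k=0  a_k=13  p_k/q_k = 13/1
…
k=4  a_k=2  p_k/q_k = 463/35
k=5  a_k=4  p_k/q_k = 2024/153
→ (2024, 153).  Check: 2024²=4096576, 175·153²=4096575, difference 1.

2024 153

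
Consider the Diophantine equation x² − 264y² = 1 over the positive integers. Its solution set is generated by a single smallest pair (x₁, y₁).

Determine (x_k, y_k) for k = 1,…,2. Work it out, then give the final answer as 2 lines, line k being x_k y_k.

√264 = [16; 4,32, …], period ℓ=2 (even) → k=1
a_0=16:  p_0=16·1+0=16,  q_0=16·0+1=1
a_1=4:  p_1=4·16+1=65,  q_1=4·1+0=4
→ (65, 4).  Check: 65²=4225, 264·4²=4224, difference 1.
k=2:  x_2 = 65·65+264·4·4 = 8449,  y_2 = 65·4+4·65 = 520

65 4
8449 520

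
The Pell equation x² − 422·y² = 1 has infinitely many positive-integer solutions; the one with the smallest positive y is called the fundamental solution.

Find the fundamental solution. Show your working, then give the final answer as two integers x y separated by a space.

7022501 341850

[20; 1,1,5,2,1,…,1,1,40] for √422; ℓ=14 ⇒ convergent index 13
k=0  a_k=20  p_k/q_k = 20/1
k=1  a_k=1  p_k/q_k = 21/1
…
k=3  a_k=5  p_k/q_k = 226/11
…
k=5  a_k=1  p_k/q_k = 719/35
…
k=7  a_k=20  p_k/q_k = 53719/2615
…
k=12  a_k=1  p_k/q_k = 3810680/185501
k=13  a_k=1  p_k/q_k = 7022501/341850
(x₁, y₁) = (7022501, 341850);  7022501² − 422·341850² = 1 ✓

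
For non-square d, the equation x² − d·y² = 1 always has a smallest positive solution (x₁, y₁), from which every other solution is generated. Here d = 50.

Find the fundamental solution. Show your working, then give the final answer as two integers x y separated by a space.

99 14

[7; 14] for √50; ℓ=1 ⇒ convergent index 1
k=0  a_k=7  p_k/q_k = 7/1
k=1  a_k=14  p_k/q_k = 99/14
(x₁, y₁) = (99, 14);  99² − 50·14² = 1 ✓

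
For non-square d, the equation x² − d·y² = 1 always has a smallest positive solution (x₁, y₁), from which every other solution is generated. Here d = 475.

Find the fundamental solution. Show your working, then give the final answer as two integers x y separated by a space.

d=475: √d = [21; 1,3,1,6,2,6,1,3,1,42] (ℓ=10, even), read p_9/q_9
step 0: (21, 1)  from 21·(1,0) + (0,1)
step 1: (22, 1)  from 1·(21,1) + (1,0)
step 2: (87, 4)  from 3·(22,1) + (21,1)
step 3: (109, 5)  from 1·(87,4) + (22,1)
…
step 8: (45921, 2107)  from 3·(11878,545) + (10287,472)
step 9: (57799, 2652)  from 1·(45921,2107) + (11878,545)
(x₁, y₁) = (57799, 2652);  57799² − 475·2652² = 1 ✓

57799 2652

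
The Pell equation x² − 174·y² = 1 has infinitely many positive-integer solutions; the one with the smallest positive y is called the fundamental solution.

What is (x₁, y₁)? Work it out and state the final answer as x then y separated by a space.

d=174: √d = [13; 5,4,5,26] (ℓ=4, even), read p_3/q_3
k=0  a_k=13  p_k/q_k = 13/1
k=1  a_k=5  p_k/q_k = 66/5
k=2  a_k=4  p_k/q_k = 277/21
k=3  a_k=5  p_k/q_k = 1451/110
(x₁, y₁) = (1451, 110);  1451² − 174·110² = 1 ✓

1451 110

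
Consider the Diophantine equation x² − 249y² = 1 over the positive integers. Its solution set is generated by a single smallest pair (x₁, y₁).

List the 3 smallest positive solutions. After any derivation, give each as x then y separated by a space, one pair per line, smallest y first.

8553815 542076
146335502108449 9273635639880
2503453625935556812055 158649927281879742324

√249 = [15; 1,3,1,1,5,…,3,1,30, …], period ℓ=16 (even) → k=15
k=0  a_k=15  p_k/q_k = 15/1
…
k=2  a_k=3  p_k/q_k = 63/4
k=3  a_k=1  p_k/q_k = 79/5
k=4  a_k=1  p_k/q_k = 142/9
…
k=6  a_k=1  p_k/q_k = 931/59
…
k=8  a_k=10  p_k/q_k = 36751/2329
…
k=10  a_k=1  p_k/q_k = 150586/9543
k=11  a_k=5  p_k/q_k = 866765/54929
k=12  a_k=1  p_k/q_k = 1017351/64472
…
k=14  a_k=3  p_k/q_k = 6669699/422675
k=15  a_k=1  p_k/q_k = 8553815/542076
fundamental: x₁=8553815, y₁=542076  (since 73167751054225 − 249·293846389776 = 1)
(8553815+542076√249)^2 = 146335502108449 + 9273635639880√249
(8553815+542076√249)^3 = 2503453625935556812055 + 158649927281879742324√249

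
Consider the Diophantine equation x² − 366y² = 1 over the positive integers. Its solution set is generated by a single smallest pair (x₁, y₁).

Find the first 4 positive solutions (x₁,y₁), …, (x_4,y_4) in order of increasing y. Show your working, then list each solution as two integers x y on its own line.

d=366: √d = [19; 7,1,1,1,2,12,2,1,1,1,7,38] (ℓ=12, even), read p_11/q_11
step 0: (19, 1)  from 19·(1,0) + (0,1)
step 1: (134, 7)  from 7·(19,1) + (1,0)
step 2: (153, 8)  from 1·(134,7) + (19,1)
step 3: (287, 15)  from 1·(153,8) + (134,7)
step 4: (440, 23)  from 1·(287,15) + (153,8)
…
step 6: (14444, 755)  from 12·(1167,61) + (440,23)
step 7: (30055, 1571)  from 2·(14444,755) + (1167,61)
step 8: (44499, 2326)  from 1·(30055,1571) + (14444,755)
step 9: (74554, 3897)  from 1·(44499,2326) + (30055,1571)
step 10: (119053, 6223)  from 1·(74554,3897) + (44499,2326)
step 11: (907925, 47458)  from 7·(119053,6223) + (74554,3897)
→ (907925, 47458).  Check: 907925²=824327805625, 366·47458²=824327805624, difference 1.
k=2:  x_2 = 907925·907925+366·47458·47458 = 1648655611249,  y_2 = 907925·47458+47458·907925 = 86176609300
k=3:  x_3 = 907925·1648655611249+366·47458·86176609300 = 2993711291685588725,  y_3 = 907925·86176609300+47458·1648655611249 = 156483795997357542
k=4:  x_4 = 907925·2993711291685588725+366·47458·156483795997357542 = 5436130649005627630680001,  y_4 = 907925·156483795997357542+47458·2993711291685588725 = 284151100961715516031400

907925 47458
1648655611249 86176609300
2993711291685588725 156483795997357542
5436130649005627630680001 284151100961715516031400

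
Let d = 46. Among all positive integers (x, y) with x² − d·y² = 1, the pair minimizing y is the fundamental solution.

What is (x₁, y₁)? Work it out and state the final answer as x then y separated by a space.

24335 3588

√46 = [6; 1,3,1,1,2,6,2,1,1,3,1,12, …], period ℓ=12 (even) → k=11
k=0  a_k=6  p_k/q_k = 6/1
k=1  a_k=1  p_k/q_k = 7/1
…
k=3  a_k=1  p_k/q_k = 34/5
k=4  a_k=1  p_k/q_k = 61/9
…
k=7  a_k=2  p_k/q_k = 2150/317
…
k=10  a_k=3  p_k/q_k = 19038/2807
k=11  a_k=1  p_k/q_k = 24335/3588
(x₁, y₁) = (24335, 3588);  24335² − 46·3588² = 1 ✓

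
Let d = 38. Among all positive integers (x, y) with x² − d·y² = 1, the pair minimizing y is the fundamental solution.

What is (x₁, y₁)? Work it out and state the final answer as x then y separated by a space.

d=38: √d = [6; 6,12] (ℓ=2, even), read p_1/q_1
step 0: (6, 1)  from 6·(1,0) + (0,1)
step 1: (37, 6)  from 6·(6,1) + (1,0)
→ (37, 6).  Check: 37²=1369, 38·6²=1368, difference 1.

37 6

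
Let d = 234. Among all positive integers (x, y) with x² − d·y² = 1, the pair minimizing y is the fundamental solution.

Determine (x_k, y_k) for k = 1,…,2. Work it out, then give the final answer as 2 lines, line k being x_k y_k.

5201 340
54100801 3536680

d=234: √d = [15; 3,2,1,2,1,2,3,30] (ℓ=8, even), read p_7/q_7
a_0=15:  p_0=15·1+0=15,  q_0=15·0+1=1
…
a_2=2:  p_2=2·46+15=107,  q_2=2·3+1=7
…
a_6=2:  p_6=2·566+413=1545,  q_6=2·37+27=101
a_7=3:  p_7=3·1545+566=5201,  q_7=3·101+37=340
fundamental: x₁=5201, y₁=340  (since 27050401 − 234·115600 = 1)
(5201+340√234)^2 = 54100801 + 3536680√234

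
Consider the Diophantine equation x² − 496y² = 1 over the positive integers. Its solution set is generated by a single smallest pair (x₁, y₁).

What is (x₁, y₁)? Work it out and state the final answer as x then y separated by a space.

[22; 3,1,2,4,1,…,1,3,44] for √496; ℓ=16 ⇒ convergent index 15
step 0: (22, 1)  from 22·(1,0) + (0,1)
step 1: (67, 3)  from 3·(22,1) + (1,0)
step 2: (89, 4)  from 1·(67,3) + (22,1)
…
step 11: (84875, 3811)  from 1·(49709,2232) + (35166,1579)
…
step 14: (1252502, 56239)  from 1·(863293,38763) + (389209,17476)
step 15: (4620799, 207480)  from 3·(1252502,56239) + (863293,38763)
(x₁, y₁) = (4620799, 207480);  4620799² − 496·207480² = 1 ✓

4620799 207480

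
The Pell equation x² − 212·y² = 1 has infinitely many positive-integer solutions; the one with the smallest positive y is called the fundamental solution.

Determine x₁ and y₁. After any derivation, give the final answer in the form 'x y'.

√212 → a₀=14, period (1,1,3,1,1,…,1,1,28); ℓ=14 even so k=13
k=0  a_k=14  p_k/q_k = 14/1
k=1  a_k=1  p_k/q_k = 15/1
k=2  a_k=1  p_k/q_k = 29/2
k=3  a_k=3  p_k/q_k = 102/7
k=4  a_k=1  p_k/q_k = 131/9
k=5  a_k=1  p_k/q_k = 233/16
k=6  a_k=1  p_k/q_k = 364/25
k=7  a_k=6  p_k/q_k = 2417/166
k=8  a_k=1  p_k/q_k = 2781/191
k=9  a_k=1  p_k/q_k = 5198/357
…
k=11  a_k=3  p_k/q_k = 29135/2001
k=12  a_k=1  p_k/q_k = 37114/2549
k=13  a_k=1  p_k/q_k = 66249/4550
→ (66249, 4550).  Check: 66249²=4388930001, 212·4550²=4388930000, difference 1.

66249 4550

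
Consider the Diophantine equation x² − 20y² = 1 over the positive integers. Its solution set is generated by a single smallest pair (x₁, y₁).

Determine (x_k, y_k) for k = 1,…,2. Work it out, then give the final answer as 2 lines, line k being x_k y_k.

d=20: √d = [4; 2,8] (ℓ=2, even), read p_1/q_1
a_0=4:  p_0=4·1+0=4,  q_0=4·0+1=1
a_1=2:  p_1=2·4+1=9,  q_1=2·1+0=2
(x₁, y₁) = (9, 2);  9² − 20·2² = 1 ✓
(9+2√20)^2 = 161 + 36√20

9 2
161 36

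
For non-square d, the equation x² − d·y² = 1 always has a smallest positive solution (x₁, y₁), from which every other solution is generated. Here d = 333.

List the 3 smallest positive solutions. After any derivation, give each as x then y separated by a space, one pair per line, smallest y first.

73 4
10657 584
1555849 85260

d=333: √d = [18; 4,36] (ℓ=2, even), read p_1/q_1
k=0  a_k=18  p_k/q_k = 18/1
k=1  a_k=4  p_k/q_k = 73/4
(x₁, y₁) = (73, 4);  73² − 333·4² = 1 ✓
k=2:  x_2 = 73·73+333·4·4 = 10657,  y_2 = 73·4+4·73 = 584
k=3:  x_3 = 73·10657+333·4·584 = 1555849,  y_3 = 73·584+4·10657 = 85260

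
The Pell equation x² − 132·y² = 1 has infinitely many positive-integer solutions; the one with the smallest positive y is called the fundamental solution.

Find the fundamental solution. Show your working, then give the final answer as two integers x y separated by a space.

√132 = [11; 2,22, …], period ℓ=2 (even) → k=1
i=0: a=11 ⇒ p=11, q=1
i=1: a=2 ⇒ p=23, q=2
→ (23, 2).  Check: 23²=529, 132·2²=528, difference 1.

23 2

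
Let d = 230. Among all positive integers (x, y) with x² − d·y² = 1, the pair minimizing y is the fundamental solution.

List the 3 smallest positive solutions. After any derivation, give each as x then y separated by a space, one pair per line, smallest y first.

[15; 6,30] for √230; ℓ=2 ⇒ convergent index 1
i=0: a=15 ⇒ p=15, q=1
i=1: a=6 ⇒ p=91, q=6
→ (91, 6).  Check: 91²=8281, 230·6²=8280, difference 1.
k=2:  x_2 = 91·91+230·6·6 = 16561,  y_2 = 91·6+6·91 = 1092
k=3:  x_3 = 91·16561+230·6·1092 = 3014011,  y_3 = 91·1092+6·16561 = 198738

91 6
16561 1092
3014011 198738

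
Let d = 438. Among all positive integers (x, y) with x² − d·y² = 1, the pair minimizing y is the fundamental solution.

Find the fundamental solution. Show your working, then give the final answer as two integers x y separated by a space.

d=438: √d = [20; 1,12,1,40] (ℓ=4, even), read p_3/q_3
i=0: a=20 ⇒ p=20, q=1
…
i=2: a=12 ⇒ p=272, q=13
i=3: a=1 ⇒ p=293, q=14
(x₁, y₁) = (293, 14);  293² − 438·14² = 1 ✓

293 14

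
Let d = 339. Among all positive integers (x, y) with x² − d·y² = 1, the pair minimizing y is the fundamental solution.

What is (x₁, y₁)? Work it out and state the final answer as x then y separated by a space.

√339 = [18; 2,2,2,1,17,1,2,2,2,36, …], period ℓ=10 (even) → k=9
k=0  a_k=18  p_k/q_k = 18/1
k=1  a_k=2  p_k/q_k = 37/2
…
k=7  a_k=2  p_k/q_k = 17252/937
k=8  a_k=2  p_k/q_k = 40359/2192
k=9  a_k=2  p_k/q_k = 97970/5321
→ (97970, 5321).  Check: 97970²=9598120900, 339·5321²=9598120899, difference 1.

97970 5321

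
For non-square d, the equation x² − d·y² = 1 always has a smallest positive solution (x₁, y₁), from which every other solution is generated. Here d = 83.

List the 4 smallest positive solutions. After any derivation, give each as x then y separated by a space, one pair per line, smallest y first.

82 9
13447 1476
2205226 242055
361643617 39695544

√83 = [9; 9,18, …], period ℓ=2 (even) → k=1
step 0: (9, 1)  from 9·(1,0) + (0,1)
step 1: (82, 9)  from 9·(9,1) + (1,0)
fundamental: x₁=82, y₁=9  (since 6724 − 83·81 = 1)
(82+9√83)^2 = 13447 + 1476√83
(82+9√83)^3 = 2205226 + 242055√83
(82+9√83)^4 = 361643617 + 39695544√83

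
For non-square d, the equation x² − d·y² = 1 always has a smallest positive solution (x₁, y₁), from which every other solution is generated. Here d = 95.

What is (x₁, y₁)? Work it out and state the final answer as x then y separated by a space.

[9; 1,2,1,18] for √95; ℓ=4 ⇒ convergent index 3
a_0=9:  p_0=9·1+0=9,  q_0=9·0+1=1
a_1=1:  p_1=1·9+1=10,  q_1=1·1+0=1
a_2=2:  p_2=2·10+9=29,  q_2=2·1+1=3
a_3=1:  p_3=1·29+10=39,  q_3=1·3+1=4
→ (39, 4).  Check: 39²=1521, 95·4²=1520, difference 1.

39 4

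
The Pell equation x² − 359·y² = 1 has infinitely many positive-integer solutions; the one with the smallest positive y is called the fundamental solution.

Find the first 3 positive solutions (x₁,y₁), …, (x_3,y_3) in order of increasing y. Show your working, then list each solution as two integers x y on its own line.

√359 → a₀=18, period (1,17,1,36); ℓ=4 even so k=3
step 0: (18, 1)  from 18·(1,0) + (0,1)
…
step 2: (341, 18)  from 17·(19,1) + (18,1)
step 3: (360, 19)  from 1·(341,18) + (19,1)
(x₁, y₁) = (360, 19);  360² − 359·19² = 1 ✓
(x_2, y_2) = (360·360 + 359·19·19, 360·19 + 19·360) = (259199, 13680)
(x_3, y_3) = (360·259199 + 359·19·13680, 360·13680 + 19·259199) = (186622920, 9849581)

360 19
259199 13680
186622920 9849581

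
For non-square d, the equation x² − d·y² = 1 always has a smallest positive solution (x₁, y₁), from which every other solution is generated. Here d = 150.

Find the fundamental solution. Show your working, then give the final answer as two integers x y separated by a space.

49 4

√150 → a₀=12, period (4,24); ℓ=2 even so k=1
step 0: (12, 1)  from 12·(1,0) + (0,1)
step 1: (49, 4)  from 4·(12,1) + (1,0)
(x₁, y₁) = (49, 4);  49² − 150·4² = 1 ✓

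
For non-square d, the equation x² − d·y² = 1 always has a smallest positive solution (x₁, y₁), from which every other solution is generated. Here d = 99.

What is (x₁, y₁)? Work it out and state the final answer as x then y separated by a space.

10 1

[9; 1,18] for √99; ℓ=2 ⇒ convergent index 1
k=0  a_k=9  p_k/q_k = 9/1
k=1  a_k=1  p_k/q_k = 10/1
(x₁, y₁) = (10, 1);  10² − 99·1² = 1 ✓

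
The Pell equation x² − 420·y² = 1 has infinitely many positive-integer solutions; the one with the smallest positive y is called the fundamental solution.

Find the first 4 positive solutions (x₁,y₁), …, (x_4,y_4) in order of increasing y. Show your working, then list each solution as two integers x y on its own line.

[20; 2,40] for √420; ℓ=2 ⇒ convergent index 1
i=0: a=20 ⇒ p=20, q=1
i=1: a=2 ⇒ p=41, q=2
→ (41, 2).  Check: 41²=1681, 420·2²=1680, difference 1.
k=2:  x_2 = 41·41+420·2·2 = 3361,  y_2 = 41·2+2·41 = 164
k=3:  x_3 = 41·3361+420·2·164 = 275561,  y_3 = 41·164+2·3361 = 13446
k=4:  x_4 = 41·275561+420·2·13446 = 22592641,  y_4 = 41·13446+2·275561 = 1102408

41 2
3361 164
275561 13446
22592641 1102408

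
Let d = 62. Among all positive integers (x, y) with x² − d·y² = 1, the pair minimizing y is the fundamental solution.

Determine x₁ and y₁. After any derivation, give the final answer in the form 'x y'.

√62 = [7; 1,6,1,14, …], period ℓ=4 (even) → k=3
step 0: (7, 1)  from 7·(1,0) + (0,1)
step 1: (8, 1)  from 1·(7,1) + (1,0)
step 2: (55, 7)  from 6·(8,1) + (7,1)
step 3: (63, 8)  from 1·(55,7) + (8,1)
fundamental: x₁=63, y₁=8  (since 3969 − 62·64 = 1)

63 8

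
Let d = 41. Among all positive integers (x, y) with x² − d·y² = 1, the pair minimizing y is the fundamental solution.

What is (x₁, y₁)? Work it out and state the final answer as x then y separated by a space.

2049 320

d=41: √d = [6; 2,2,12] (ℓ=3, odd), read p_5/q_5
a_0=6:  p_0=6·1+0=6,  q_0=6·0+1=1
…
a_4=2:  p_4=2·397+32=826,  q_4=2·62+5=129
a_5=2:  p_5=2·826+397=2049,  q_5=2·129+62=320
fundamental: x₁=2049, y₁=320  (since 4198401 − 41·102400 = 1)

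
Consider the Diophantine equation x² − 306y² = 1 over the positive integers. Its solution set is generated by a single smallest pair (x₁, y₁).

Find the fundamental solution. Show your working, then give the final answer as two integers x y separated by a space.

35 2

√306 → a₀=17, period (2,34); ℓ=2 even so k=1
step 0: (17, 1)  from 17·(1,0) + (0,1)
step 1: (35, 2)  from 2·(17,1) + (1,0)
fundamental: x₁=35, y₁=2  (since 1225 − 306·4 = 1)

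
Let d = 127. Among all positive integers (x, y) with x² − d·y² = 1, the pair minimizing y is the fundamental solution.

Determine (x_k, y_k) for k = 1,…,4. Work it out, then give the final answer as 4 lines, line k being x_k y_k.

4730624 419775
44757606858751 3971595379200
423462818377139450624 37576248838264821825
4006486743445029115330560001 355518209168531397366758400

[11; 3,1,2,2,7,11,7,2,2,1,3,22] for √127; ℓ=12 ⇒ convergent index 11
a_0=11:  p_0=11·1+0=11,  q_0=11·0+1=1
…
a_2=1:  p_2=1·34+11=45,  q_2=1·3+1=4
…
a_9=2:  p_9=2·367620+171701=906941,  q_9=2·32621+15236=80478
a_10=1:  p_10=1·906941+367620=1274561,  q_10=1·80478+32621=113099
a_11=3:  p_11=3·1274561+906941=4730624,  q_11=3·113099+80478=419775
fundamental: x₁=4730624, y₁=419775  (since 22378803429376 − 127·176211050625 = 1)
(4730624+419775√127)^2 = 44757606858751 + 3971595379200√127
(4730624+419775√127)^3 = 423462818377139450624 + 37576248838264821825√127
(4730624+419775√127)^4 = 4006486743445029115330560001 + 355518209168531397366758400√127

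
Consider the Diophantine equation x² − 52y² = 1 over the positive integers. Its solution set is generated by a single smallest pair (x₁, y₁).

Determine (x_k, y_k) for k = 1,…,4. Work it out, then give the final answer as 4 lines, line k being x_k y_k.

649 90
842401 116820
1093435849 151632270
1419278889601 196818569640

√52 = [7; 4,1,2,1,4,14, …], period ℓ=6 (even) → k=5
step 0: (7, 1)  from 7·(1,0) + (0,1)
step 1: (29, 4)  from 4·(7,1) + (1,0)
…
step 3: (101, 14)  from 2·(36,5) + (29,4)
step 4: (137, 19)  from 1·(101,14) + (36,5)
step 5: (649, 90)  from 4·(137,19) + (101,14)
fundamental: x₁=649, y₁=90  (since 421201 − 52·8100 = 1)
(649+90√52)^2 = 842401 + 116820√52
(649+90√52)^3 = 1093435849 + 151632270√52
(649+90√52)^4 = 1419278889601 + 196818569640√52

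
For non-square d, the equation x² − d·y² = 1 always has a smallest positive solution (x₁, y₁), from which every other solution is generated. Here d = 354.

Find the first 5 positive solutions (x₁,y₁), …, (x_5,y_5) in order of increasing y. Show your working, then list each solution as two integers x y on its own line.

258065 13716
133195088449 7079239080
68745981000924305 3653807666346684
35481863173873866451201 1885839750824434773840
18313254039862772710457447825 973338470589361712155692516

√354 = [18; 1,4,2,2,18,2,2,4,1,36, …], period ℓ=10 (even) → k=9
step 0: (18, 1)  from 18·(1,0) + (0,1)
…
step 2: (94, 5)  from 4·(19,1) + (18,1)
…
step 8: (210294, 11177)  from 4·(47771,2539) + (19210,1021)
step 9: (258065, 13716)  from 1·(210294,11177) + (47771,2539)
→ (258065, 13716).  Check: 258065²=66597544225, 354·13716²=66597544224, difference 1.
k=2:  x_2 = 258065·258065+354·13716·13716 = 133195088449,  y_2 = 258065·13716+13716·258065 = 7079239080
k=3:  x_3 = 258065·133195088449+354·13716·7079239080 = 68745981000924305,  y_3 = 258065·7079239080+13716·133195088449 = 3653807666346684
k=4:  x_4 = 258065·68745981000924305+354·13716·3653807666346684 = 35481863173873866451201,  y_4 = 258065·3653807666346684+13716·68745981000924305 = 1885839750824434773840
k=5:  x_5 = 258065·35481863173873866451201+354·13716·1885839750824434773840 = 18313254039862772710457447825,  y_5 = 258065·1885839750824434773840+13716·35481863173873866451201 = 973338470589361712155692516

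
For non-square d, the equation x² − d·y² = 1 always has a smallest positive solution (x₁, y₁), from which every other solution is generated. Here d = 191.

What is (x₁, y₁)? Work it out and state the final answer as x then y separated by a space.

[13; 1,4,1,1,3,…,4,1,26] for √191; ℓ=16 ⇒ convergent index 15
a_0=13:  p_0=13·1+0=13,  q_0=13·0+1=1
…
a_3=1:  p_3=1·69+14=83,  q_3=1·5+1=6
a_4=1:  p_4=1·83+69=152,  q_4=1·6+5=11
…
a_6=2:  p_6=2·539+152=1230,  q_6=2·39+11=89
a_7=2:  p_7=2·1230+539=2999,  q_7=2·89+39=217
…
a_10=2:  p_10=2·83433+40217=207083,  q_10=2·6037+2910=14984
a_11=3:  p_11=3·207083+83433=704682,  q_11=3·14984+6037=50989
a_12=1:  p_12=1·704682+207083=911765,  q_12=1·50989+14984=65973
a_13=1:  p_13=1·911765+704682=1616447,  q_13=1·65973+50989=116962
a_14=4:  p_14=4·1616447+911765=7377553,  q_14=4·116962+65973=533821
a_15=1:  p_15=1·7377553+1616447=8994000,  q_15=1·533821+116962=650783
→ (8994000, 650783).  Check: 8994000²=80892036000000, 191·650783²=80892035999999, difference 1.

8994000 650783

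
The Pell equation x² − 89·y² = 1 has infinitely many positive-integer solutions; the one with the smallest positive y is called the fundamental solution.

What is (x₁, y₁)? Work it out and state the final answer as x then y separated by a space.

500001 53000

[9; 2,3,3,2,18] for √89; ℓ=5 ⇒ convergent index 9
i=0: a=9 ⇒ p=9, q=1
i=1: a=2 ⇒ p=19, q=2
i=2: a=3 ⇒ p=66, q=7
…
i=8: a=3 ⇒ p=216991, q=23001
i=9: a=2 ⇒ p=500001, q=53000
(x₁, y₁) = (500001, 53000);  500001² − 89·53000² = 1 ✓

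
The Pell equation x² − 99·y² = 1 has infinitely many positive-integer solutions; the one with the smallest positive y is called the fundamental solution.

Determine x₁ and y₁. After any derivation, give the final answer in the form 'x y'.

[9; 1,18] for √99; ℓ=2 ⇒ convergent index 1
k=0  a_k=9  p_k/q_k = 9/1
k=1  a_k=1  p_k/q_k = 10/1
fundamental: x₁=10, y₁=1  (since 100 − 99·1 = 1)

10 1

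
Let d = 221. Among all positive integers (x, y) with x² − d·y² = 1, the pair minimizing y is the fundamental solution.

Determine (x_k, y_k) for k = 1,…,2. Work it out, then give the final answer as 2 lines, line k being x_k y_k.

1665 112
5544449 372960

√221 → a₀=14, period (1,6,2,6,1,28); ℓ=6 even so k=5
step 0: (14, 1)  from 14·(1,0) + (0,1)
…
step 4: (1442, 97)  from 6·(223,15) + (104,7)
step 5: (1665, 112)  from 1·(1442,97) + (223,15)
(x₁, y₁) = (1665, 112);  1665² − 221·112² = 1 ✓
(x_2, y_2) = (1665·1665 + 221·112·112, 1665·112 + 112·1665) = (5544449, 372960)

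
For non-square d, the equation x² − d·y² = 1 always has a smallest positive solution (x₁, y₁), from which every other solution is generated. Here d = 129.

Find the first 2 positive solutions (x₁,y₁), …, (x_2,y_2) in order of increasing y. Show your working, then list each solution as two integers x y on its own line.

16855 1484
568182049 50025640

[11; 2,1,3,1,6,1,3,1,2,22] for √129; ℓ=10 ⇒ convergent index 9
k=0  a_k=11  p_k/q_k = 11/1
…
k=2  a_k=1  p_k/q_k = 34/3
k=3  a_k=3  p_k/q_k = 125/11
…
k=5  a_k=6  p_k/q_k = 1079/95
k=6  a_k=1  p_k/q_k = 1238/109
…
k=8  a_k=1  p_k/q_k = 6031/531
k=9  a_k=2  p_k/q_k = 16855/1484
→ (16855, 1484).  Check: 16855²=284091025, 129·1484²=284091024, difference 1.
n=2: (16855,1484)∘(16855,1484) = (16855·16855+129·1484·1484, 16855·1484+1484·16855) = (568182049,50025640)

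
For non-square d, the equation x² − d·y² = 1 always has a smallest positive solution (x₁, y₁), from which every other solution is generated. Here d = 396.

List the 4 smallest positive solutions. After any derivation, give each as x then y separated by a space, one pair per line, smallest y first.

199 10
79201 3980
31521799 1584030
12545596801 630439960

√396 → a₀=19, period (1,8,1,38); ℓ=4 even so k=3
step 0: (19, 1)  from 19·(1,0) + (0,1)
step 1: (20, 1)  from 1·(19,1) + (1,0)
step 2: (179, 9)  from 8·(20,1) + (19,1)
step 3: (199, 10)  from 1·(179,9) + (20,1)
→ (199, 10).  Check: 199²=39601, 396·10²=39600, difference 1.
n=2: (199,10)∘(199,10) = (199·199+396·10·10, 199·10+10·199) = (79201,3980)
n=3: (79201,3980)∘(199,10) = (199·79201+396·10·3980, 199·3980+10·79201) = (31521799,1584030)
n=4: (31521799,1584030)∘(199,10) = (199·31521799+396·10·1584030, 199·1584030+10·31521799) = (12545596801,630439960)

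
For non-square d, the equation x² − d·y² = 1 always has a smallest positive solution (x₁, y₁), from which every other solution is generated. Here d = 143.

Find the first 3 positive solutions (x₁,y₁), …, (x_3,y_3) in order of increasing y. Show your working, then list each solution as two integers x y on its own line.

12 1
287 24
6876 575

d=143: √d = [11; 1,22] (ℓ=2, even), read p_1/q_1
step 0: (11, 1)  from 11·(1,0) + (0,1)
step 1: (12, 1)  from 1·(11,1) + (1,0)
(x₁, y₁) = (12, 1);  12² − 143·1² = 1 ✓
(x_2, y_2) = (12·12 + 143·1·1, 12·1 + 1·12) = (287, 24)
(x_3, y_3) = (12·287 + 143·1·24, 12·24 + 1·287) = (6876, 575)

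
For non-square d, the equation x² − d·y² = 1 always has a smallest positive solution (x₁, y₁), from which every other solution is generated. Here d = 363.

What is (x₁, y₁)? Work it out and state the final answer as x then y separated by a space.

362 19

[19; 19,38] for √363; ℓ=2 ⇒ convergent index 1
a_0=19:  p_0=19·1+0=19,  q_0=19·0+1=1
a_1=19:  p_1=19·19+1=362,  q_1=19·1+0=19
→ (362, 19).  Check: 362²=131044, 363·19²=131043, difference 1.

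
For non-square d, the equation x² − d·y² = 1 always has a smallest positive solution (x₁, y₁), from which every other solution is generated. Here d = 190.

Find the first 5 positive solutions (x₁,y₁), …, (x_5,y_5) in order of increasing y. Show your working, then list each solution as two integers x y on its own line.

52021 3774
5412368881 392654508
563113683064981 40852560317562
58587473808034384321 4250382080167131096
6095557949372399730460501 442218252343896093172470

d=190: √d = [13; 1,3,1,1,1,…,3,1,26] (ℓ=14, even), read p_13/q_13
k=0  a_k=13  p_k/q_k = 13/1
k=1  a_k=1  p_k/q_k = 14/1
k=2  a_k=3  p_k/q_k = 55/4
k=3  a_k=1  p_k/q_k = 69/5
k=4  a_k=1  p_k/q_k = 124/9
…
k=6  a_k=2  p_k/q_k = 510/37
…
k=8  a_k=2  p_k/q_k = 2936/213
k=9  a_k=1  p_k/q_k = 4149/301
…
k=11  a_k=1  p_k/q_k = 11234/815
k=12  a_k=3  p_k/q_k = 40787/2959
k=13  a_k=1  p_k/q_k = 52021/3774
(x₁, y₁) = (52021, 3774);  52021² − 190·3774² = 1 ✓
k=2:  x_2 = 52021·52021+190·3774·3774 = 5412368881,  y_2 = 52021·3774+3774·52021 = 392654508
k=3:  x_3 = 52021·5412368881+190·3774·392654508 = 563113683064981,  y_3 = 52021·392654508+3774·5412368881 = 40852560317562
k=4:  x_4 = 52021·563113683064981+190·3774·40852560317562 = 58587473808034384321,  y_4 = 52021·40852560317562+3774·563113683064981 = 4250382080167131096
k=5:  x_5 = 52021·58587473808034384321+190·3774·4250382080167131096 = 6095557949372399730460501,  y_5 = 52021·4250382080167131096+3774·58587473808034384321 = 442218252343896093172470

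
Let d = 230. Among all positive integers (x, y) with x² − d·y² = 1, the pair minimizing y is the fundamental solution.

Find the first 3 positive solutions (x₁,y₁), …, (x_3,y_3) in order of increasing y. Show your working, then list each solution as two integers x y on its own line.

91 6
16561 1092
3014011 198738

d=230: √d = [15; 6,30] (ℓ=2, even), read p_1/q_1
a_0=15:  p_0=15·1+0=15,  q_0=15·0+1=1
a_1=6:  p_1=6·15+1=91,  q_1=6·1+0=6
→ (91, 6).  Check: 91²=8281, 230·6²=8280, difference 1.
k=2:  x_2 = 91·91+230·6·6 = 16561,  y_2 = 91·6+6·91 = 1092
k=3:  x_3 = 91·16561+230·6·1092 = 3014011,  y_3 = 91·1092+6·16561 = 198738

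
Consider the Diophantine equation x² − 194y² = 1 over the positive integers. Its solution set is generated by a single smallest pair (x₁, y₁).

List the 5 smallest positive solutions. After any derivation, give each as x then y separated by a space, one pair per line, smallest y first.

195 14
76049 5460
29658915 2129386
11566900801 830455080
4511061653475 323875351814

d=194: √d = [13; 1,12,1,26] (ℓ=4, even), read p_3/q_3
k=0  a_k=13  p_k/q_k = 13/1
…
k=2  a_k=12  p_k/q_k = 181/13
k=3  a_k=1  p_k/q_k = 195/14
fundamental: x₁=195, y₁=14  (since 38025 − 194·196 = 1)
(x_2, y_2) = (195·195 + 194·14·14, 195·14 + 14·195) = (76049, 5460)
(x_3, y_3) = (195·76049 + 194·14·5460, 195·5460 + 14·76049) = (29658915, 2129386)
(x_4, y_4) = (195·29658915 + 194·14·2129386, 195·2129386 + 14·29658915) = (11566900801, 830455080)
(x_5, y_5) = (195·11566900801 + 194·14·830455080, 195·830455080 + 14·11566900801) = (4511061653475, 323875351814)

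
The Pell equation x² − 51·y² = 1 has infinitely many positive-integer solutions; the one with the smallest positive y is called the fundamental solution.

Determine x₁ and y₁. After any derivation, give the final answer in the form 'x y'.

√51 = [7; 7,14, …], period ℓ=2 (even) → k=1
k=0  a_k=7  p_k/q_k = 7/1
k=1  a_k=7  p_k/q_k = 50/7
(x₁, y₁) = (50, 7);  50² − 51·7² = 1 ✓

50 7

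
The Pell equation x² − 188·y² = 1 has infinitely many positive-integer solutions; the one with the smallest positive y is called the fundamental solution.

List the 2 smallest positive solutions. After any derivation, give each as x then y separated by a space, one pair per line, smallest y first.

4607 336
42448897 3095904

d=188: √d = [13; 1,2,2,6,2,2,1,26] (ℓ=8, even), read p_7/q_7
a_0=13:  p_0=13·1+0=13,  q_0=13·0+1=1
…
a_6=2:  p_6=2·1330+617=3277,  q_6=2·97+45=239
a_7=1:  p_7=1·3277+1330=4607,  q_7=1·239+97=336
fundamental: x₁=4607, y₁=336  (since 21224449 − 188·112896 = 1)
n=2: (4607,336)∘(4607,336) = (4607·4607+188·336·336, 4607·336+336·4607) = (42448897,3095904)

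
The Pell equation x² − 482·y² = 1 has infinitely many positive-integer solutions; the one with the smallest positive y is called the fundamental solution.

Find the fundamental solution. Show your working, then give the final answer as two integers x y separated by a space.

√482 = [21; 1,20,1,42, …], period ℓ=4 (even) → k=3
k=0  a_k=21  p_k/q_k = 21/1
…
k=2  a_k=20  p_k/q_k = 461/21
k=3  a_k=1  p_k/q_k = 483/22
(x₁, y₁) = (483, 22);  483² − 482·22² = 1 ✓

483 22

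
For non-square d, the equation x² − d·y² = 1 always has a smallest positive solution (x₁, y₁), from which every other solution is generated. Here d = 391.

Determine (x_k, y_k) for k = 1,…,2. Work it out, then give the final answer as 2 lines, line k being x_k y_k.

7338680 371133
107712448284799 5447252648880

d=391: √d = [19; 1,3,2,2,1,…,3,1,38] (ℓ=16, even), read p_15/q_15
step 0: (19, 1)  from 19·(1,0) + (0,1)
…
step 4: (435, 22)  from 2·(178,9) + (79,4)
…
step 7: (2709, 137)  from 2·(1048,53) + (613,31)
…
step 13: (1660597, 83980)  from 2·(696292,35213) + (268013,13554)
step 14: (5678083, 287153)  from 3·(1660597,83980) + (696292,35213)
step 15: (7338680, 371133)  from 1·(5678083,287153) + (1660597,83980)
→ (7338680, 371133).  Check: 7338680²=53856224142400, 391·371133²=53856224142399, difference 1.
(x_2, y_2) = (7338680·7338680 + 391·371133·371133, 7338680·371133 + 371133·7338680) = (107712448284799, 5447252648880)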